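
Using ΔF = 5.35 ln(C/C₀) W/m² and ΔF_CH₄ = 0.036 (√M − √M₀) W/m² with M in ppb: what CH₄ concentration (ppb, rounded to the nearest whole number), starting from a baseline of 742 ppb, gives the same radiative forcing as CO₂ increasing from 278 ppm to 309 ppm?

M ≈ 1845 ppb

CO₂ forcing: 5.35 × ln(309/278) = 5.35 × 0.105720 = 0.56560 W/m².
Set 0.036(√M − √742) = 0.56560: √M = 0.56560/0.036 + √742 = 15.7111 + 27.2397 = 42.9508.
M = (42.9508)² = 1844.77 ppb.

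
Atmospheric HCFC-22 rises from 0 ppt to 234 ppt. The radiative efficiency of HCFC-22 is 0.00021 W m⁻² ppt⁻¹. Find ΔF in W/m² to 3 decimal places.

HCFC-22: ΔF = 0.00021 × (234 − 0) = 0.00021 × 234 = 0.0491 W/m².

ΔF = 0.049 W/m²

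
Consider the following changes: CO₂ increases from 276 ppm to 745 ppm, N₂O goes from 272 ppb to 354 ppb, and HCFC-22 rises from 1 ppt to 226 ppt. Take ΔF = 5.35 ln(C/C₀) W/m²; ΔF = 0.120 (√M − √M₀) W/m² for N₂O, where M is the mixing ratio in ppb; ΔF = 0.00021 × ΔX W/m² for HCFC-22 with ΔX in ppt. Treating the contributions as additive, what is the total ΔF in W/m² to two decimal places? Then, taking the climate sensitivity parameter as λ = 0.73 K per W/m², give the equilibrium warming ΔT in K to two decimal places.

CO₂: 5.35 × ln(745/276) = 5.35 × ln(2.69928) = 5.35 × 0.99299 = 5.3125 W/m².
N₂O: 0.120 × (√354 − √272) = 0.120 × (18.8149 − 16.4924) = 0.120 × 2.3225 = 0.2787 W/m².
HCFC-22: ΔF = 0.00021 × (226 − 1) = 0.00021 × 225 = 0.0473 W/m².
Total ΔF = 5.3125 + 0.2787 + 0.0473 = 5.6385 W/m².
ΔT = λ ΔF = 0.73 × 5.64 = 4.1172 K.

ΔF = 5.64 W/m²; ΔT = 4.12 K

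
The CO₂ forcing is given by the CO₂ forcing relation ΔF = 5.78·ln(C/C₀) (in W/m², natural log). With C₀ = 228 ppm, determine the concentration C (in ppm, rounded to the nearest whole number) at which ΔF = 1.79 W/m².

C ≈ 311 ppm

Set 5.78 ln(C/228) = 1.79, so ln(C/228) = 1.79/5.78 = 0.30969.
Then C/228 = e^0.30969 = 1.36300, giving C = 228 × 1.36300 = 310.76 ppm.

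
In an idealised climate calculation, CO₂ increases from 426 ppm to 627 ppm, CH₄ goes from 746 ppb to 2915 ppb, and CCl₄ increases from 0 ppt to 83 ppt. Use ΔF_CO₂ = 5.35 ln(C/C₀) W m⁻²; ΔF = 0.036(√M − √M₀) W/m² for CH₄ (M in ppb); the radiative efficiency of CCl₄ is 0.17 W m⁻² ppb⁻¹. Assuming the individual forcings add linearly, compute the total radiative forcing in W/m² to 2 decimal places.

CO₂: 5.35 × ln(627/426) = 5.35 × ln(1.47183) = 5.35 × 0.38651 = 2.0678 W/m².
CH₄: 0.036 × (√2915 − √746) = 0.036 × (53.9907 − 27.3130) = 0.036 × 26.6777 = 0.9604 W/m².
CCl₄: Δ = 83 − 0 = 83 ppt = 0.083 ppb; ΔF = 0.17 × 0.083 = 0.0141 W/m².
Total ΔF = 2.0678 + 0.9604 + 0.0141 = 3.0423 W/m².

ΔF = 3.04 W/m²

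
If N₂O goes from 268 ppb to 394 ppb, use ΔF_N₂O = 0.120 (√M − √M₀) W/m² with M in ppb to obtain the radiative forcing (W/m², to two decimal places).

N₂O: 0.120 × (√394 − √268) = 0.120 × (19.8494 − 16.3707) = 0.120 × 3.4787 = 0.4174 W/m².

ΔF = 0.42 W/m²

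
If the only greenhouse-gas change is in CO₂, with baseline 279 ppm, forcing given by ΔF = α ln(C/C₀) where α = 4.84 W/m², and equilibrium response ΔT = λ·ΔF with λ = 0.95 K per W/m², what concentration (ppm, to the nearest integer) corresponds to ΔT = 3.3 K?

C ≈ 572 ppm

Required forcing: ΔF = ΔT/λ = 3.3/0.95 = 3.4737 W/m².
Then ln(C/279) = ΔF/4.84 = 3.4737/4.84 = 0.71771.
So C = 279 × e^0.71771 = 279 × 2.04973 = 571.87 ppm.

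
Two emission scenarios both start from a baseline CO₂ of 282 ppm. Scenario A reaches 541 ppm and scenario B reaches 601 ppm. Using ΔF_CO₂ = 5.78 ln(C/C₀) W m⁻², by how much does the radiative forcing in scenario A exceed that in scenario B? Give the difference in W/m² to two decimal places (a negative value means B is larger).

ΔF_A = 5.78 ln(541/282) = 5.78 × 0.65151 = 3.7657 W/m².
ΔF_B = 5.78 ln(601/282) = 5.78 × 0.75669 = 4.3737 W/m².
Difference: 3.7657 − 4.3737 = -0.6080 W/m².

ΔF_A − ΔF_B = -0.61 W/m²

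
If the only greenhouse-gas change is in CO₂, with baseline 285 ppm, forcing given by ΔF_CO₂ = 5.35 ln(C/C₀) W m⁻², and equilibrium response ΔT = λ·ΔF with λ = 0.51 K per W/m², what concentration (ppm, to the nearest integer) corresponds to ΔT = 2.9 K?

Required forcing: ΔF = ΔT/λ = 2.9/0.51 = 5.6863 W/m².
Then ln(C/285) = ΔF/5.35 = 5.6863/5.35 = 1.06286.
So C = 285 × e^1.06286 = 285 × 2.89464 = 824.97 ppm.

C ≈ 825 ppm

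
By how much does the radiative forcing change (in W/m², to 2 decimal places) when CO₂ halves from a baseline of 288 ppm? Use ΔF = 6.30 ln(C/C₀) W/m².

ΔF = -4.37 W/m²

Because the forcing depends only on the ratio C/C₀, the initial concentration does not enter.
ΔF = 6.30 × ln(0.5) = 6.30 × -0.69315 = -4.3668 W/m².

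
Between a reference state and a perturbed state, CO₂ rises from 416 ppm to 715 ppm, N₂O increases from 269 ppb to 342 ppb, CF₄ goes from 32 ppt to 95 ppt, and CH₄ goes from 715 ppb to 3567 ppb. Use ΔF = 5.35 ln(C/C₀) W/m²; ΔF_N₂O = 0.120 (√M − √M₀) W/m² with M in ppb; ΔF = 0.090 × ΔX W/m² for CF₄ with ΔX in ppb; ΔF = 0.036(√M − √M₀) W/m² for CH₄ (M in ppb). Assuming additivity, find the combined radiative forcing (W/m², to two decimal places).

CO₂: 5.35 × ln(715/416) = 5.35 × ln(1.71875) = 5.35 × 0.54160 = 2.8976 W/m².
N₂O: 0.120 × (√342 − √269) = 0.120 × (18.4932 − 16.4012) = 0.120 × 2.0920 = 0.2510 W/m².
CF₄: Δ = 95 − 32 = 63 ppt = 0.063 ppb; ΔF = 0.090 × 0.063 = 0.0057 W/m².
CH₄: 0.036 × (√3567 − √715) = 0.036 × (59.7244 − 26.7395) = 0.036 × 32.9849 = 1.1875 W/m².
Total ΔF = 2.8976 + 0.2510 + 0.0057 + 1.1875 = 4.3418 W/m².

ΔF = 4.34 W/m²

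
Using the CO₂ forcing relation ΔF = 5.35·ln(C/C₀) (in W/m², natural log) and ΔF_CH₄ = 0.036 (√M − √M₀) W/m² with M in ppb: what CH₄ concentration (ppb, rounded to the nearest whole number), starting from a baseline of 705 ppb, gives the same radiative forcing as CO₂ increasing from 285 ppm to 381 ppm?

CO₂ forcing: 5.35 × ln(381/285) = 5.35 × 0.290310 = 1.55316 W/m².
Set 0.036(√M − √705) = 1.55316: √M = 1.55316/0.036 + √705 = 43.1433 + 26.5518 = 69.6951.
M = (69.6951)² = 4857.41 ppb.

M ≈ 4857 ppb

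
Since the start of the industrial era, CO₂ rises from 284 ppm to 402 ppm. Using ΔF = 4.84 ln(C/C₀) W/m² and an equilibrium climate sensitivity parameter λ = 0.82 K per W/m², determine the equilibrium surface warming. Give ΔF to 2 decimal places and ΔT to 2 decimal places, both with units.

ΔF = 1.68 W/m²; ΔT = 1.38 K

CO₂: 4.84 × ln(402/284) = 4.84 × ln(1.41549) = 4.84 × 0.34748 = 1.6818 W/m².
ΔT = λ ΔF = 0.82 × 1.68 = 1.3776 K.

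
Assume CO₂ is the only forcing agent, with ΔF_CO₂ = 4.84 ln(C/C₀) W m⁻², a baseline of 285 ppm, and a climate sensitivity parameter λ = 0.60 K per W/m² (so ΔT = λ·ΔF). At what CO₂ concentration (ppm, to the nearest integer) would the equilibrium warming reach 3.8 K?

C ≈ 1055 ppm

Required forcing: ΔF = ΔT/λ = 3.8/0.60 = 6.3333 W/m².
Then ln(C/285) = ΔF/4.84 = 6.3333/4.84 = 1.30853.
So C = 285 × e^1.30853 = 285 × 3.70073 = 1054.71 ppm.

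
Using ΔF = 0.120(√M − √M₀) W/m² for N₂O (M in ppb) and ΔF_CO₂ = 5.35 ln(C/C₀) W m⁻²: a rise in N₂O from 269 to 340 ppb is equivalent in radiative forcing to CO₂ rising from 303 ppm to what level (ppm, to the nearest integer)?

C ≈ 317 ppm

N₂O forcing: 0.120 × (√340 − √269) = 0.120 × (18.4391 − 16.4012) = 0.120 × 2.0379 = 0.24455 W/m².
Set 5.35 ln(C/303) = 0.24455: ln(C/303) = 0.24455/5.35 = 0.04571, so C = 303 × e^0.04571 = 303 × 1.04677 = 317.17 ppm.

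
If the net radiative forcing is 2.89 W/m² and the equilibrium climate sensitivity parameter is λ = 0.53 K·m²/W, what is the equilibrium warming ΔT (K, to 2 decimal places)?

ΔT = λ ΔF = 0.53 × 2.89 = 1.5317 K.

ΔT = 1.53 K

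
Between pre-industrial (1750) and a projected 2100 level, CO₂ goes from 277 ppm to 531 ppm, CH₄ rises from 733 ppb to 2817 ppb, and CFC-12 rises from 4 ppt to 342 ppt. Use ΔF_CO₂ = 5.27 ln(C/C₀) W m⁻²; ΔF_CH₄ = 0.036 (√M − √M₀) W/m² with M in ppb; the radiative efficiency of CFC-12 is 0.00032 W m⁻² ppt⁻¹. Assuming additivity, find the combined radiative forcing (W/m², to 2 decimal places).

CO₂: 5.27 × ln(531/277) = 5.27 × ln(1.91697) = 5.27 × 0.65075 = 3.4295 W/m².
CH₄: 0.036 × (√2817 − √733) = 0.036 × (53.0754 − 27.0740) = 0.036 × 26.0014 = 0.9361 W/m².
CFC-12: ΔF = 0.00032 × (342 − 4) = 0.00032 × 338 = 0.1082 W/m².
Total ΔF = 3.4295 + 0.9361 + 0.1082 = 4.4738 W/m².

ΔF = 4.47 W/m²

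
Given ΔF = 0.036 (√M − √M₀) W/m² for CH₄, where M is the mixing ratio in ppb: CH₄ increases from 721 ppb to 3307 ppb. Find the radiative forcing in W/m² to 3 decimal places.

ΔF = 1.104 W/m²

CH₄: 0.036 × (√3307 − √721) = 0.036 × (57.5065 − 26.8514) = 0.036 × 30.6551 = 1.1036 W/m².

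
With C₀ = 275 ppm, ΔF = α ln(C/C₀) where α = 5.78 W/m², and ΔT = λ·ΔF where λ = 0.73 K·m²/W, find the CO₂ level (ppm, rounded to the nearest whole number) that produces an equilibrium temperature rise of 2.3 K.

Required forcing: ΔF = ΔT/λ = 2.3/0.73 = 3.1507 W/m².
Then ln(C/275) = ΔF/5.78 = 3.1507/5.78 = 0.54510.
So C = 275 × e^0.54510 = 275 × 1.72478 = 474.31 ppm.

C ≈ 474 ppm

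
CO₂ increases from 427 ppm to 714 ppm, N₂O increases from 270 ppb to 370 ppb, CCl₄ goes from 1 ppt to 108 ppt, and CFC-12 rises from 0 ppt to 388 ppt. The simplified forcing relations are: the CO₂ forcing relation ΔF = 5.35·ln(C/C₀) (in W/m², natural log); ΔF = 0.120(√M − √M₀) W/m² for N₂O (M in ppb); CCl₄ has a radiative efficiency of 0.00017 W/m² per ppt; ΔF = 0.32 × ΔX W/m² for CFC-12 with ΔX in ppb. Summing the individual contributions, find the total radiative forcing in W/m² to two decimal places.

CO₂: 5.35 × ln(714/427) = 5.35 × ln(1.67213) = 5.35 × 0.51410 = 2.7504 W/m².
N₂O: 0.120 × (√370 − √270) = 0.120 × (19.2354 − 16.4317) = 0.120 × 2.8037 = 0.3364 W/m².
CCl₄: ΔF = 0.00017 × (108 − 1) = 0.00017 × 107 = 0.0182 W/m².
CFC-12: Δ = 388 − 0 = 388 ppt = 0.388 ppb; ΔF = 0.32 × 0.388 = 0.1242 W/m².
Total ΔF = 2.7504 + 0.3364 + 0.0182 + 0.1242 = 3.2292 W/m².

ΔF = 3.23 W/m²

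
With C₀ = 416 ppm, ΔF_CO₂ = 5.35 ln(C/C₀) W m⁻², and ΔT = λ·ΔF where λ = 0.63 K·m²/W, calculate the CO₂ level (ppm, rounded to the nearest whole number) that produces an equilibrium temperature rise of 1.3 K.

Required forcing: ΔF = ΔT/λ = 1.3/0.63 = 2.0635 W/m².
Then ln(C/416) = ΔF/5.35 = 2.0635/5.35 = 0.38570.
So C = 416 × e^0.38570 = 416 × 1.47064 = 611.79 ppm.

C ≈ 612 ppm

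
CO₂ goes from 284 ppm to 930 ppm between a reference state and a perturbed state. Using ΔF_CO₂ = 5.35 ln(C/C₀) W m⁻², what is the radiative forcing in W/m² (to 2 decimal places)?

ΔF = 6.35 W/m²

CO₂: 5.35 × ln(930/284) = 5.35 × ln(3.27465) = 5.35 × 1.18621 = 6.3462 W/m².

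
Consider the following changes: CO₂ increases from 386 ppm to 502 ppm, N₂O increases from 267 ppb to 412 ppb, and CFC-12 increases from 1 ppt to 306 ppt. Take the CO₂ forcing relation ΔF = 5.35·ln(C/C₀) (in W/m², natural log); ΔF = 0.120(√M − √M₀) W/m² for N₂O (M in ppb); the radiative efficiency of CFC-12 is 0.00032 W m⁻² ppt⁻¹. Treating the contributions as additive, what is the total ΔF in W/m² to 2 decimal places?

ΔF = 1.98 W/m²

CO₂: 5.35 × ln(502/386) = 5.35 × ln(1.30052) = 5.35 × 0.26276 = 1.4058 W/m².
N₂O: 0.120 × (√412 − √267) = 0.120 × (20.2978 − 16.3401) = 0.120 × 3.9577 = 0.4749 W/m².
CFC-12: ΔF = 0.00032 × (306 − 1) = 0.00032 × 305 = 0.0976 W/m².
Total ΔF = 1.4058 + 0.4749 + 0.0976 = 1.9783 W/m².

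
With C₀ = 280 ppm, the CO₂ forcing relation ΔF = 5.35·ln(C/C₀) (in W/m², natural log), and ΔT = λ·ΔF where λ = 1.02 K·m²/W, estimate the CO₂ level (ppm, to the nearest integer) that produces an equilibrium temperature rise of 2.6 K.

Required forcing: ΔF = ΔT/λ = 2.6/1.02 = 2.5490 W/m².
Then ln(C/280) = ΔF/5.35 = 2.5490/5.35 = 0.47645.
So C = 280 × e^0.47645 = 280 × 1.61035 = 450.90 ppm.

C ≈ 451 ppm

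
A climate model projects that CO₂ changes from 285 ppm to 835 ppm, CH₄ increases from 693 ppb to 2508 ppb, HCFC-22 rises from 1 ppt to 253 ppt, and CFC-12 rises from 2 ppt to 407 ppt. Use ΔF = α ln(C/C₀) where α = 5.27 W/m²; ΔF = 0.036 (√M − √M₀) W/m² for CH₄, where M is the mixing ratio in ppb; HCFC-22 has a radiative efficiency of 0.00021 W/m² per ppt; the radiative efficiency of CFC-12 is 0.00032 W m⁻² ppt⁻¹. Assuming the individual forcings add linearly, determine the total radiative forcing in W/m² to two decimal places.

ΔF = 6.70 W/m²

CO₂: 5.27 × ln(835/285) = 5.27 × ln(2.92982) = 5.27 × 1.07494 = 5.6649 W/m².
CH₄: 0.036 × (√2508 − √693) = 0.036 × (50.0799 − 26.3249) = 0.036 × 23.7550 = 0.8552 W/m².
HCFC-22: ΔF = 0.00021 × (253 − 1) = 0.00021 × 252 = 0.0529 W/m².
CFC-12: ΔF = 0.00032 × (407 − 2) = 0.00032 × 405 = 0.1296 W/m².
Total ΔF = 5.6649 + 0.8552 + 0.0529 + 0.1296 = 6.7026 W/m².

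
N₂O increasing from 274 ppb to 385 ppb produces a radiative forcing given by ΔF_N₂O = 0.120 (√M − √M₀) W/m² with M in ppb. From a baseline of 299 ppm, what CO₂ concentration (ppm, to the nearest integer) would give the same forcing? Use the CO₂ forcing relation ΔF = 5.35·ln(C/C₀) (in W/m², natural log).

N₂O forcing: 0.120 × (√385 − √274) = 0.120 × (19.6214 − 16.5529) = 0.120 × 3.0685 = 0.36822 W/m².
Set 5.35 ln(C/299) = 0.36822: ln(C/299) = 0.36822/5.35 = 0.06883, so C = 299 × e^0.06883 = 299 × 1.07125 = 320.30 ppm.

C ≈ 320 ppm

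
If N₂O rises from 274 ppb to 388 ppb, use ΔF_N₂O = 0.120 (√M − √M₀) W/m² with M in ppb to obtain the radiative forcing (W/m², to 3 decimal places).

N₂O: 0.120 × (√388 − √274) = 0.120 × (19.6977 − 16.5529) = 0.120 × 3.1448 = 0.3774 W/m².

ΔF = 0.377 W/m²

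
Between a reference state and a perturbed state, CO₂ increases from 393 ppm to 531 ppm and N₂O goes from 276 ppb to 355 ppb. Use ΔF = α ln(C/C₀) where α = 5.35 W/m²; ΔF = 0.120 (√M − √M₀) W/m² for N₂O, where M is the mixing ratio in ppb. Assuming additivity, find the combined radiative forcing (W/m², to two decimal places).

CO₂: 5.35 × ln(531/393) = 5.35 × ln(1.35115) = 5.35 × 0.30096 = 1.6101 W/m².
N₂O: 0.120 × (√355 − √276) = 0.120 × (18.8414 − 16.6132) = 0.120 × 2.2282 = 0.2674 W/m².
Total ΔF = 1.6101 + 0.2674 = 1.8775 W/m².

ΔF = 1.88 W/m²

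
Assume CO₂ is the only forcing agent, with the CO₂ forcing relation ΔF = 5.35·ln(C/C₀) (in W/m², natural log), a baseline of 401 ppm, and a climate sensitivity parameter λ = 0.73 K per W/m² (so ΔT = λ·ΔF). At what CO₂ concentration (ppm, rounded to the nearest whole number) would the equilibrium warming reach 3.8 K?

C ≈ 1061 ppm

Required forcing: ΔF = ΔT/λ = 3.8/0.73 = 5.2055 W/m².
Then ln(C/401) = ΔF/5.35 = 5.2055/5.35 = 0.97299.
So C = 401 × e^0.97299 = 401 × 2.64584 = 1060.98 ppm.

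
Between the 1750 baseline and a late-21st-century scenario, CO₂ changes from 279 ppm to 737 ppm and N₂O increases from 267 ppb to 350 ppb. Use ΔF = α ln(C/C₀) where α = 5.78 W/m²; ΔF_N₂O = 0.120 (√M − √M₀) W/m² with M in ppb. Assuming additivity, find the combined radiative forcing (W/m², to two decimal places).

ΔF = 5.90 W/m²

CO₂: 5.78 × ln(737/279) = 5.78 × ln(2.64158) = 5.78 × 0.97138 = 5.6146 W/m².
N₂O: 0.120 × (√350 − √267) = 0.120 × (18.7083 − 16.3401) = 0.120 × 2.3682 = 0.2842 W/m².
Total ΔF = 5.6146 + 0.2842 = 5.8988 W/m².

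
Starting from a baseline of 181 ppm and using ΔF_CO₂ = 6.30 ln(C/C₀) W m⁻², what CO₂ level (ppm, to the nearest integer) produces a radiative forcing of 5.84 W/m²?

C ≈ 457 ppm

Set 6.30 ln(C/181) = 5.84, so ln(C/181) = 5.84/6.30 = 0.92698.
Then C/181 = e^0.92698 = 2.52687, giving C = 181 × 2.52687 = 457.36 ppm.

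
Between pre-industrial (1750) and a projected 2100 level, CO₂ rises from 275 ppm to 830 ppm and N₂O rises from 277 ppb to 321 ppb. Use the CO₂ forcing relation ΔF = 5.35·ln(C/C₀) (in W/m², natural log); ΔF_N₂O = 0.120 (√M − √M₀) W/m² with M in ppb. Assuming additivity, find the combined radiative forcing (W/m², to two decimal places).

CO₂: 5.35 × ln(830/275) = 5.35 × ln(3.01818) = 5.35 × 1.10465 = 5.9099 W/m².
N₂O: 0.120 × (√321 − √277) = 0.120 × (17.9165 − 16.6433) = 0.120 × 1.2732 = 0.1528 W/m².
Total ΔF = 5.9099 + 0.1528 = 6.0627 W/m².

ΔF = 6.06 W/m²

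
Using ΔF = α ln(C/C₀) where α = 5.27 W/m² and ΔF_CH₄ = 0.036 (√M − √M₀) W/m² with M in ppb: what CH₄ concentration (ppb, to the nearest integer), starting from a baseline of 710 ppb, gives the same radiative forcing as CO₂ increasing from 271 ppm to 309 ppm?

CO₂ forcing: 5.27 × ln(309/271) = 5.27 × 0.131222 = 0.69154 W/m².
Set 0.036(√M − √710) = 0.69154: √M = 0.69154/0.036 + √710 = 19.2094 + 26.6458 = 45.8552.
M = (45.8552)² = 2102.70 ppb.

M ≈ 2103 ppb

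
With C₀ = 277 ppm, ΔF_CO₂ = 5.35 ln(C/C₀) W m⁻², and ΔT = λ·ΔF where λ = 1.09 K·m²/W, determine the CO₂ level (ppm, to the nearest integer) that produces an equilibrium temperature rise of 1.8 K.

Required forcing: ΔF = ΔT/λ = 1.8/1.09 = 1.6514 W/m².
Then ln(C/277) = ΔF/5.35 = 1.6514/5.35 = 0.30867.
So C = 277 × e^0.30867 = 277 × 1.36161 = 377.17 ppm.

C ≈ 377 ppm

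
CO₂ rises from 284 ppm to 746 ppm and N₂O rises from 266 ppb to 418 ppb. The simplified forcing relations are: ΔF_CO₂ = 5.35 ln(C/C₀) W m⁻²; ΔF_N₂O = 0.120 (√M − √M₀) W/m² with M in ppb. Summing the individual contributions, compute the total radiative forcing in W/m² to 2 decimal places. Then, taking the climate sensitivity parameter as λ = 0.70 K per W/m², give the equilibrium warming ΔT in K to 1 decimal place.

CO₂: 5.35 × ln(746/284) = 5.35 × ln(2.62676) = 5.35 × 0.96575 = 5.1668 W/m².
N₂O: 0.120 × (√418 − √266) = 0.120 × (20.4450 − 16.3095) = 0.120 × 4.1355 = 0.4963 W/m².
Total ΔF = 5.1668 + 0.4963 = 5.6631 W/m².
ΔT = λ ΔF = 0.70 × 5.66 = 3.9620 K.

ΔF = 5.66 W/m²; ΔT = 4.0 K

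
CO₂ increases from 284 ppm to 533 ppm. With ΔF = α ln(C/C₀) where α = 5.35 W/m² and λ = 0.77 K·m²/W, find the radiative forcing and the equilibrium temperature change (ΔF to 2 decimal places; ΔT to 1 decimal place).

ΔF = 3.37 W/m²; ΔT = 2.6 K

CO₂: 5.35 × ln(533/284) = 5.35 × ln(1.87676) = 5.35 × 0.62955 = 3.3681 W/m².
ΔT = λ ΔF = 0.77 × 3.37 = 2.5949 K.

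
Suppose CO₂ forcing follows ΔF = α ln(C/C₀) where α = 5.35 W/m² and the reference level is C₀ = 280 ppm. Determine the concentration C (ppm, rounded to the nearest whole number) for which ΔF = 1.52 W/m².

C ≈ 372 ppm

Set 5.35 ln(C/280) = 1.52, so ln(C/280) = 1.52/5.35 = 0.28411.
Then C/280 = e^0.28411 = 1.32858, giving C = 280 × 1.32858 = 372.00 ppm.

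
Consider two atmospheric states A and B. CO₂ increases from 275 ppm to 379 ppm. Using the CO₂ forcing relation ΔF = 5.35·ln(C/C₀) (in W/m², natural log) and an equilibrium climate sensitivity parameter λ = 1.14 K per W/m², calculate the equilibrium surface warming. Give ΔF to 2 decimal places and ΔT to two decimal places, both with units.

ΔF = 1.72 W/m²; ΔT = 1.96 K

CO₂: 5.35 × ln(379/275) = 5.35 × ln(1.37818) = 5.35 × 0.32076 = 1.7161 W/m².
ΔT = λ ΔF = 1.14 × 1.72 = 1.9608 K.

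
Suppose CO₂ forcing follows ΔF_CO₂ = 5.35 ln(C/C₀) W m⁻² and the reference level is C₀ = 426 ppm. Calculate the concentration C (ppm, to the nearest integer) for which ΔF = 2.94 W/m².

Set 5.35 ln(C/426) = 2.94, so ln(C/426) = 2.94/5.35 = 0.54953.
Then C/426 = e^0.54953 = 1.73244, giving C = 426 × 1.73244 = 738.02 ppm.

C ≈ 738 ppm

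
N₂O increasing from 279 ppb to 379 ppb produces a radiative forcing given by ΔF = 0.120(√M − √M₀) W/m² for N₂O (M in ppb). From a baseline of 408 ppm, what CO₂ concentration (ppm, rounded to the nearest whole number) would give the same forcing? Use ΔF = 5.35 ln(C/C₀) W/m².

C ≈ 434 ppm

N₂O forcing: 0.120 × (√379 − √279) = 0.120 × (19.4679 − 16.7033) = 0.120 × 2.7646 = 0.33175 W/m².
Set 5.35 ln(C/408) = 0.33175: ln(C/408) = 0.33175/5.35 = 0.06201, so C = 408 × e^0.06201 = 408 × 1.06397 = 434.10 ppm.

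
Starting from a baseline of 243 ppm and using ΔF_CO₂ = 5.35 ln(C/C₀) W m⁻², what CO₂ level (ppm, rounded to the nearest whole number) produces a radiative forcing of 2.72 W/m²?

Set 5.35 ln(C/243) = 2.72, so ln(C/243) = 2.72/5.35 = 0.50841.
Then C/243 = e^0.50841 = 1.66265, giving C = 243 × 1.66265 = 404.02 ppm.

C ≈ 404 ppm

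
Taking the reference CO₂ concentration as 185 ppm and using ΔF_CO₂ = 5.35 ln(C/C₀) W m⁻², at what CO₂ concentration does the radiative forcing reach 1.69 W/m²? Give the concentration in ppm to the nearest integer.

Set 5.35 ln(C/185) = 1.69, so ln(C/185) = 1.69/5.35 = 0.31589.
Then C/185 = e^0.31589 = 1.37148, giving C = 185 × 1.37148 = 253.72 ppm.

C ≈ 254 ppm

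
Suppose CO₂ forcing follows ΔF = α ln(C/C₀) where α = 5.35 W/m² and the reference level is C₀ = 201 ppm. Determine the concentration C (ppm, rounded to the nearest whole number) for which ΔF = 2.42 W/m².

C ≈ 316 ppm

Set 5.35 ln(C/201) = 2.42, so ln(C/201) = 2.42/5.35 = 0.45234.
Then C/201 = e^0.45234 = 1.57199, giving C = 201 × 1.57199 = 315.97 ppm.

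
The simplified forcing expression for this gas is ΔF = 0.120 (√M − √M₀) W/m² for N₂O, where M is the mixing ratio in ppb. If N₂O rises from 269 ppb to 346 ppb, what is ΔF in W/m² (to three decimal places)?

N₂O: 0.120 × (√346 − √269) = 0.120 × (18.6011 − 16.4012) = 0.120 × 2.1999 = 0.2640 W/m².

ΔF = 0.264 W/m²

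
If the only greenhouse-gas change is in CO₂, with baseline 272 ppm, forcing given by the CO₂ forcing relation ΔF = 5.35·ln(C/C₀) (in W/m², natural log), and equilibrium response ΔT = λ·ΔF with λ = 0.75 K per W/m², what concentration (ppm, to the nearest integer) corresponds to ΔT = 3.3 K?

Required forcing: ΔF = ΔT/λ = 3.3/0.75 = 4.4000 W/m².
Then ln(C/272) = ΔF/5.35 = 4.4000/5.35 = 0.82243.
So C = 272 × e^0.82243 = 272 × 2.27602 = 619.08 ppm.

C ≈ 619 ppm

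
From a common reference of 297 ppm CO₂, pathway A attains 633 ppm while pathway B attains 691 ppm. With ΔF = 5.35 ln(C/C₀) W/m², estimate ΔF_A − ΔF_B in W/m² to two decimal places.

ΔF_A − ΔF_B = -0.47 W/m²

ΔF_A = 5.35 ln(633/297) = 5.35 × 0.75674 = 4.0486 W/m².
ΔF_B = 5.35 ln(691/297) = 5.35 × 0.84441 = 4.5176 W/m².
Difference: 4.0486 − 4.5176 = -0.4690 W/m².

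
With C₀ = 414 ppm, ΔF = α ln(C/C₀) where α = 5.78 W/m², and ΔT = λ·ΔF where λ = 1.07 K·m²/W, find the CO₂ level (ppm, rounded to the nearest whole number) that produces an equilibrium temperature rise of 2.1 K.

Required forcing: ΔF = ΔT/λ = 2.1/1.07 = 1.9626 W/m².
Then ln(C/414) = ΔF/5.78 = 1.9626/5.78 = 0.33955.
So C = 414 × e^0.33955 = 414 × 1.40432 = 581.39 ppm.

C ≈ 581 ppm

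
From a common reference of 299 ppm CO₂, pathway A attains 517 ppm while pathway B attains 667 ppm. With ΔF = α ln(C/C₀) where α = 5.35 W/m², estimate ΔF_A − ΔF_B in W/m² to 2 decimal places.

ΔF_A = 5.35 ln(517/299) = 5.35 × 0.54760 = 2.9297 W/m².
ΔF_B = 5.35 ln(667/299) = 5.35 × 0.80235 = 4.2926 W/m².
Difference: 2.9297 − 4.2926 = -1.3629 W/m².

ΔF_A − ΔF_B = -1.36 W/m²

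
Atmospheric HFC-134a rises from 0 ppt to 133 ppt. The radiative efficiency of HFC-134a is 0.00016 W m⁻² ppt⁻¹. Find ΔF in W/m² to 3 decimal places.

HFC-134a: ΔF = 0.00016 × (133 − 0) = 0.00016 × 133 = 0.0213 W/m².

ΔF = 0.021 W/m²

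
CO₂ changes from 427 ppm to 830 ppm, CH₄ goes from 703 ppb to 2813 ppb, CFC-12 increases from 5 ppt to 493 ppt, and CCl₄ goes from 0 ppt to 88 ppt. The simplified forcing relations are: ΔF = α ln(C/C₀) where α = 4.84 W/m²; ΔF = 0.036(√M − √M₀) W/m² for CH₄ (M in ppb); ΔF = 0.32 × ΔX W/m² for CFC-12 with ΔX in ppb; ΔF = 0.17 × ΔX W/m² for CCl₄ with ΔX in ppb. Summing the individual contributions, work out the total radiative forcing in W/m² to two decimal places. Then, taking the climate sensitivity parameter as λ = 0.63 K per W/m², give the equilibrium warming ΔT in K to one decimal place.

CO₂: 4.84 × ln(830/427) = 4.84 × ln(1.94379) = 4.84 × 0.66464 = 3.2169 W/m².
CH₄: 0.036 × (√2813 − √703) = 0.036 × (53.0377 − 26.5141) = 0.036 × 26.5236 = 0.9548 W/m².
CFC-12: Δ = 493 − 5 = 488 ppt = 0.488 ppb; ΔF = 0.32 × 0.488 = 0.1562 W/m².
CCl₄: Δ = 88 − 0 = 88 ppt = 0.088 ppb; ΔF = 0.17 × 0.088 = 0.0150 W/m².
Total ΔF = 3.2169 + 0.9548 + 0.1562 + 0.0150 = 4.3429 W/m².
ΔT = λ ΔF = 0.63 × 4.34 = 2.7342 K.

ΔF = 4.34 W/m²; ΔT = 2.7 K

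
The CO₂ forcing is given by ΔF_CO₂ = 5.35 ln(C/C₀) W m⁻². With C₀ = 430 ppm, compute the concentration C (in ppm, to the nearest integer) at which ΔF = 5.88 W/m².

Set 5.35 ln(C/430) = 5.88, so ln(C/430) = 5.88/5.35 = 1.09907.
Then C/430 = e^1.09907 = 3.00137, giving C = 430 × 3.00137 = 1290.59 ppm.

C ≈ 1291 ppm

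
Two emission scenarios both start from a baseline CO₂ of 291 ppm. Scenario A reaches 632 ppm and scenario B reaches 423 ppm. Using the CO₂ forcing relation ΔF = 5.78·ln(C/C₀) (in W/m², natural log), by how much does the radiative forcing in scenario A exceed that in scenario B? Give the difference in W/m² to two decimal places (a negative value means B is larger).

ΔF_A − ΔF_B = 2.32 W/m²

ΔF_A = 5.78 ln(632/291) = 5.78 × 0.77557 = 4.4828 W/m².
ΔF_B = 5.78 ln(423/291) = 5.78 × 0.37405 = 2.1620 W/m².
Difference: 4.4828 − 2.1620 = 2.3208 W/m².
(Equivalently, ΔF_A − ΔF_B = 5.78 ln(632/423) = 5.78 × 0.40152 = 2.3208 W/m².)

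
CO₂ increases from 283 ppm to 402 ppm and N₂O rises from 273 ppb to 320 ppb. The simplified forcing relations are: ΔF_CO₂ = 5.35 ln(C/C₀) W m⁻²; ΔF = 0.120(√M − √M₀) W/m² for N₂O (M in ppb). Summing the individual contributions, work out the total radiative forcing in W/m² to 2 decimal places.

ΔF = 2.04 W/m²

CO₂: 5.35 × ln(402/283) = 5.35 × ln(1.42049) = 5.35 × 0.35100 = 1.8779 W/m².
N₂O: 0.120 × (√320 − √273) = 0.120 × (17.8885 − 16.5227) = 0.120 × 1.3658 = 0.1639 W/m².
Total ΔF = 1.8779 + 0.1639 = 2.0418 W/m².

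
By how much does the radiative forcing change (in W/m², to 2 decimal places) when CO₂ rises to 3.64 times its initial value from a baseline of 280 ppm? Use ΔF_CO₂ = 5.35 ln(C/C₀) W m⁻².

ΔF = 5.35 × ln(3.64) = 5.35 × 1.29198 = 6.9121 W/m².

ΔF = 6.91 W/m²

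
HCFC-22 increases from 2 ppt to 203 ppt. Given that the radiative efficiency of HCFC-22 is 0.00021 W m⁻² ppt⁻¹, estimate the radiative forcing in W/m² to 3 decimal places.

ΔF = 0.042 W/m²

HCFC-22: ΔF = 0.00021 × (203 − 2) = 0.00021 × 201 = 0.0422 W/m².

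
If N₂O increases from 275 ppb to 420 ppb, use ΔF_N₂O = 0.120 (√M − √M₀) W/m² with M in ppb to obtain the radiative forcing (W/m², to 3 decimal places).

ΔF = 0.469 W/m²

N₂O: 0.120 × (√420 − √275) = 0.120 × (20.4939 − 16.5831) = 0.120 × 3.9108 = 0.4693 W/m².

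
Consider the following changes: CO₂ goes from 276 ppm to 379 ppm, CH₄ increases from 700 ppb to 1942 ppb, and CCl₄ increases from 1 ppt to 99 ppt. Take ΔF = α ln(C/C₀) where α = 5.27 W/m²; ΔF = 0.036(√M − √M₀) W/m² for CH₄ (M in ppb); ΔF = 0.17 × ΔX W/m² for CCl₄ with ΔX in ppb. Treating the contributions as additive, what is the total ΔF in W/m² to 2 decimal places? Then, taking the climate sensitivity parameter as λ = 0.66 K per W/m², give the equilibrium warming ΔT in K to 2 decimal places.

ΔF = 2.32 W/m²; ΔT = 1.53 K

CO₂: 5.27 × ln(379/276) = 5.27 × ln(1.37319) = 5.27 × 0.31714 = 1.6713 W/m².
CH₄: 0.036 × (√1942 − √700) = 0.036 × (44.0681 − 26.4575) = 0.036 × 17.6106 = 0.6340 W/m².
CCl₄: Δ = 99 − 1 = 98 ppt = 0.098 ppb; ΔF = 0.17 × 0.098 = 0.0167 W/m².
Total ΔF = 1.6713 + 0.6340 + 0.0167 = 2.3220 W/m².
ΔT = λ ΔF = 0.66 × 2.32 = 1.5312 K.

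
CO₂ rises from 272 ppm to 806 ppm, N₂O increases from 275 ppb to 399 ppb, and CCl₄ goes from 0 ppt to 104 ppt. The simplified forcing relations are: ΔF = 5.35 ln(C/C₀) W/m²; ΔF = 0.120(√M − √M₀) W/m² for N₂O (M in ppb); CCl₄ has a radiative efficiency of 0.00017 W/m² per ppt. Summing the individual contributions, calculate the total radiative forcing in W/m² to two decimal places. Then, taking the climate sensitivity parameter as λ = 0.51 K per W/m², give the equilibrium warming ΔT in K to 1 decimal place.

ΔF = 6.24 W/m²; ΔT = 3.2 K

CO₂: 5.35 × ln(806/272) = 5.35 × ln(2.96324) = 5.35 × 1.08628 = 5.8116 W/m².
N₂O: 0.120 × (√399 − √275) = 0.120 × (19.9750 − 16.5831) = 0.120 × 3.3919 = 0.4070 W/m².
CCl₄: ΔF = 0.00017 × (104 − 0) = 0.00017 × 104 = 0.0177 W/m².
Total ΔF = 5.8116 + 0.4070 + 0.0177 = 6.2363 W/m².
ΔT = λ ΔF = 0.51 × 6.24 = 3.1824 K.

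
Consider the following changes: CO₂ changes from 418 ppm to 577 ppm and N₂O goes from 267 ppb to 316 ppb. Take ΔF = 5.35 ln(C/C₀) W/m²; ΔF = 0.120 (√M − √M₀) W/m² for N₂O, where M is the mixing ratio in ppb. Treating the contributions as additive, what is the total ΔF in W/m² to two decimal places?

ΔF = 1.90 W/m²

CO₂: 5.35 × ln(577/418) = 5.35 × ln(1.38038) = 5.35 × 0.32236 = 1.7246 W/m².
N₂O: 0.120 × (√316 − √267) = 0.120 × (17.7764 − 16.3401) = 0.120 × 1.4363 = 0.1724 W/m².
Total ΔF = 1.7246 + 0.1724 = 1.8970 W/m².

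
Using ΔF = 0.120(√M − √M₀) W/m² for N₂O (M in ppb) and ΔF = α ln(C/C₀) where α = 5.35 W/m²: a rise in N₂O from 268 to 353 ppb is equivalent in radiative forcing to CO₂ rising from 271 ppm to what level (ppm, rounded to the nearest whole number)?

C ≈ 286 ppm

N₂O forcing: 0.120 × (√353 − √268) = 0.120 × (18.7883 − 16.3707) = 0.120 × 2.4176 = 0.29011 W/m².
Set 5.35 ln(C/271) = 0.29011: ln(C/271) = 0.29011/5.35 = 0.05423, so C = 271 × e^0.05423 = 271 × 1.05573 = 286.10 ppm.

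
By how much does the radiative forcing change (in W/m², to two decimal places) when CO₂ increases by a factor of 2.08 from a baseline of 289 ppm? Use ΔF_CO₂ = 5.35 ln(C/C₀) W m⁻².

ΔF = 3.92 W/m²

ΔF = 5.35 × ln(2.08) = 5.35 × 0.73237 = 3.9182 W/m².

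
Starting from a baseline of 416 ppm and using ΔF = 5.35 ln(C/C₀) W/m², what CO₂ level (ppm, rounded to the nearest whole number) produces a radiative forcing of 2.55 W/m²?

C ≈ 670 ppm

Set 5.35 ln(C/416) = 2.55, so ln(C/416) = 2.55/5.35 = 0.47664.
Then C/416 = e^0.47664 = 1.61065, giving C = 416 × 1.61065 = 670.03 ppm.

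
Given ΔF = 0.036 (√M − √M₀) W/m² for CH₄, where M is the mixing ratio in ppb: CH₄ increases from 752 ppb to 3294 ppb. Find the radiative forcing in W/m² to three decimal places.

CH₄: 0.036 × (√3294 − √752) = 0.036 × (57.3934 − 27.4226) = 0.036 × 29.9708 = 1.0789 W/m².

ΔF = 1.079 W/m²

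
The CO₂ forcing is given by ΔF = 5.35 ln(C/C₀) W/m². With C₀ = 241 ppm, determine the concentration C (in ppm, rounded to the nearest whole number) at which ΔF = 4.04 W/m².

Set 5.35 ln(C/241) = 4.04, so ln(C/241) = 4.04/5.35 = 0.75514.
Then C/241 = e^0.75514 = 2.12791, giving C = 241 × 2.12791 = 512.83 ppm.

C ≈ 513 ppm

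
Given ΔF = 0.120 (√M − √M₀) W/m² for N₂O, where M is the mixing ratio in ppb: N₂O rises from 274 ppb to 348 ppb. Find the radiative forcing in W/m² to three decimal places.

ΔF = 0.252 W/m²

N₂O: 0.120 × (√348 − √274) = 0.120 × (18.6548 − 16.5529) = 0.120 × 2.1019 = 0.2522 W/m².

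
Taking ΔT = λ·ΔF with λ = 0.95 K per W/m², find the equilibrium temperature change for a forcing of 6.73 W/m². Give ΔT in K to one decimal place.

ΔT = λ ΔF = 0.95 × 6.73 = 6.3935 K.

ΔT = 6.4 K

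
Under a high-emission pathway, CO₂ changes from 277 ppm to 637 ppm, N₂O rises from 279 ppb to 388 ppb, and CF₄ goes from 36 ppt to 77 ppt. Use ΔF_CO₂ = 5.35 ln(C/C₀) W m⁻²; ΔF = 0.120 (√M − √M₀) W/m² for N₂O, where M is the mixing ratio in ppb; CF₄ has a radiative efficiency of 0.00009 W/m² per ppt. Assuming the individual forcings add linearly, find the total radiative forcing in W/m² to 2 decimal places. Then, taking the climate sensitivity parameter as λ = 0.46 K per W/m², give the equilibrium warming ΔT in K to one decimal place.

ΔF = 4.82 W/m²; ΔT = 2.2 K

CO₂: 5.35 × ln(637/277) = 5.35 × ln(2.29964) = 5.35 × 0.83275 = 4.4552 W/m².
N₂O: 0.120 × (√388 − √279) = 0.120 × (19.6977 − 16.7033) = 0.120 × 2.9944 = 0.3593 W/m².
CF₄: ΔF = 0.00009 × (77 − 36) = 0.00009 × 41 = 0.0037 W/m².
Total ΔF = 4.4552 + 0.3593 + 0.0037 = 4.8182 W/m².
ΔT = λ ΔF = 0.46 × 4.82 = 2.2172 K.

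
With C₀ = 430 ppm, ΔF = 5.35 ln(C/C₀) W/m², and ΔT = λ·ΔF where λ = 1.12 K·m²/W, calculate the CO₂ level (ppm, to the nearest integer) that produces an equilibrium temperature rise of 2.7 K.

Required forcing: ΔF = ΔT/λ = 2.7/1.12 = 2.4107 W/m².
Then ln(C/430) = ΔF/5.35 = 2.4107/5.35 = 0.45060.
So C = 430 × e^0.45060 = 430 × 1.56925 = 674.78 ppm.

C ≈ 675 ppm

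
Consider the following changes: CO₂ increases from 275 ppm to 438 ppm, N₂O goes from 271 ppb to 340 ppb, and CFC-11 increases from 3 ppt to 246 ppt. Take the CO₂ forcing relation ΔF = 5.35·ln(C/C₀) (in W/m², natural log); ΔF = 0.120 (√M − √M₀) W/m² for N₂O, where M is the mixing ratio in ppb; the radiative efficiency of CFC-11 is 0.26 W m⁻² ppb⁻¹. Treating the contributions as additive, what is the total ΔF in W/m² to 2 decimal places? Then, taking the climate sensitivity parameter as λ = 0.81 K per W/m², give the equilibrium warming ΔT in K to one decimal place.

CO₂: 5.35 × ln(438/275) = 5.35 × ln(1.59273) = 5.35 × 0.46545 = 2.4902 W/m².
N₂O: 0.120 × (√340 − √271) = 0.120 × (18.4391 − 16.4621) = 0.120 × 1.9770 = 0.2372 W/m².
CFC-11: Δ = 246 − 3 = 243 ppt = 0.243 ppb; ΔF = 0.26 × 0.243 = 0.0632 W/m².
Total ΔF = 2.4902 + 0.2372 + 0.0632 = 2.7906 W/m².
ΔT = λ ΔF = 0.81 × 2.79 = 2.2599 K.

ΔF = 2.79 W/m²; ΔT = 2.3 K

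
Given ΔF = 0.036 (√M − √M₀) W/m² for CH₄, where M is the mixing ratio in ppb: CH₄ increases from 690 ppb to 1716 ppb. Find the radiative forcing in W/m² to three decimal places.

CH₄: 0.036 × (√1716 − √690) = 0.036 × (41.4246 − 26.2679) = 0.036 × 15.1567 = 0.5456 W/m².

ΔF = 0.546 W/m²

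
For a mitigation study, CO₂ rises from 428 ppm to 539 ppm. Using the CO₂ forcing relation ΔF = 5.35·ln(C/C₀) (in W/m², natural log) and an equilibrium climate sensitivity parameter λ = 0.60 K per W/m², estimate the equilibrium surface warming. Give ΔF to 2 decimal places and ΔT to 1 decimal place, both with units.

CO₂: 5.35 × ln(539/428) = 5.35 × ln(1.25935) = 5.35 × 0.23060 = 1.2337 W/m².
ΔT = λ ΔF = 0.60 × 1.23 = 0.7380 K.

ΔF = 1.23 W/m²; ΔT = 0.7 K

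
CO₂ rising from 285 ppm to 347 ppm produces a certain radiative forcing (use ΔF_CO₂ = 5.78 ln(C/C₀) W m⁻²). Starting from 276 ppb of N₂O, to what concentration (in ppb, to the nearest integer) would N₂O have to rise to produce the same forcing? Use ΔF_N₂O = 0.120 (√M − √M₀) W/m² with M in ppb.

CO₂ forcing: 5.78 × ln(347/285) = 5.78 × 0.196836 = 1.13771 W/m².
Set 0.120(√M − √276) = 1.13771: √M = 1.13771/0.120 + √276 = 9.4809 + 16.6132 = 26.0941.
M = (26.0941)² = 680.90 ppb.

M ≈ 681 ppb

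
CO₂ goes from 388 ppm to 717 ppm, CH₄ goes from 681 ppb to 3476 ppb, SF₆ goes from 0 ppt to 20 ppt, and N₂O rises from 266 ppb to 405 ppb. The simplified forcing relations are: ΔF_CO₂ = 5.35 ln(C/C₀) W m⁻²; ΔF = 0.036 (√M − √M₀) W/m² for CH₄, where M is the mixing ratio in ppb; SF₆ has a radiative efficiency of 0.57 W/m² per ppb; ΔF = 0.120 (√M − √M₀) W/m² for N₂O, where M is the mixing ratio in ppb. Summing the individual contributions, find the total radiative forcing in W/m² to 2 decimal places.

ΔF = 4.94 W/m²

CO₂: 5.35 × ln(717/388) = 5.35 × ln(1.84794) = 5.35 × 0.61407 = 3.2853 W/m².
CH₄: 0.036 × (√3476 − √681) = 0.036 × (58.9576 − 26.0960) = 0.036 × 32.8616 = 1.1830 W/m².
SF₆: Δ = 20 − 0 = 20 ppt = 0.020 ppb; ΔF = 0.57 × 0.020 = 0.0114 W/m².
N₂O: 0.120 × (√405 − √266) = 0.120 × (20.1246 − 16.3095) = 0.120 × 3.8151 = 0.4578 W/m².
Total ΔF = 3.2853 + 1.1830 + 0.0114 + 0.4578 = 4.9375 W/m².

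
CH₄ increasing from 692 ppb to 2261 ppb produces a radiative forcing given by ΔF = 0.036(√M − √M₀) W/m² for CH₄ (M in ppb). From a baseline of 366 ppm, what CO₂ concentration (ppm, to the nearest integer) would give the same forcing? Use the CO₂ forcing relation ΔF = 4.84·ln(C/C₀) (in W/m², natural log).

C ≈ 429 ppm

CH₄ forcing: 0.036 × (√2261 − √692) = 0.036 × (47.5500 − 26.3059) = 0.036 × 21.2441 = 0.76479 W/m².
Set 4.84 ln(C/366) = 0.76479: ln(C/366) = 0.76479/4.84 = 0.15801, so C = 366 × e^0.15801 = 366 × 1.17118 = 428.65 ppm.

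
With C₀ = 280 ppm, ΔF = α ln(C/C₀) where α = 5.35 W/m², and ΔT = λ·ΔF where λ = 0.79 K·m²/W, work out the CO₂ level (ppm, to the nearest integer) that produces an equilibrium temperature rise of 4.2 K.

C ≈ 756 ppm

Required forcing: ΔF = ΔT/λ = 4.2/0.79 = 5.3165 W/m².
Then ln(C/280) = ΔF/5.35 = 5.3165/5.35 = 0.99374.
So C = 280 × e^0.99374 = 280 × 2.70132 = 756.37 ppm.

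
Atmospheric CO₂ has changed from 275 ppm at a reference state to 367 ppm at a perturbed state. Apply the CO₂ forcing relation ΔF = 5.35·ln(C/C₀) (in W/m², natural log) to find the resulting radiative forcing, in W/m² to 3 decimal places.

ΔF = 1.544 W/m²

CO₂ absorption bands are partially saturated, so forcing scales with the logarithm of the concentration ratio.
CO₂: 5.35 × ln(367/275) = 5.35 × ln(1.33455) = 5.35 × 0.28859 = 1.5440 W/m².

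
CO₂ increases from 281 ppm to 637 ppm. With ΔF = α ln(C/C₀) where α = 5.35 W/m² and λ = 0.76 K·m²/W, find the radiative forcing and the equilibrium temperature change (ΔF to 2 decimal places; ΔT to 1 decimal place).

ΔF = 4.38 W/m²; ΔT = 3.3 K

CO₂: 5.35 × ln(637/281) = 5.35 × ln(2.26690) = 5.35 × 0.81841 = 4.3785 W/m².
ΔT = λ ΔF = 0.76 × 4.38 = 3.3288 K.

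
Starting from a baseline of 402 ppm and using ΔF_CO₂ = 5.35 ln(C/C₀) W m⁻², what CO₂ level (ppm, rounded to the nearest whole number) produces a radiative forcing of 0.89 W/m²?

Set 5.35 ln(C/402) = 0.89, so ln(C/402) = 0.89/5.35 = 0.16636.
Then C/402 = e^0.16636 = 1.18100, giving C = 402 × 1.18100 = 474.76 ppm.

C ≈ 475 ppm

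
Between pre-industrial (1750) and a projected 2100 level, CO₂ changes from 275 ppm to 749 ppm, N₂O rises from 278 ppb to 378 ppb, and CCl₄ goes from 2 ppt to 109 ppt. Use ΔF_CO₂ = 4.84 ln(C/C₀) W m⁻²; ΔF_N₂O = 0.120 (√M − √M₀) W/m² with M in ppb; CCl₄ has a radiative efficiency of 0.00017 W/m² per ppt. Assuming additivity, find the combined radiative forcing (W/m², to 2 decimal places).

ΔF = 5.20 W/m²

CO₂: 4.84 × ln(749/275) = 4.84 × ln(2.72364) = 4.84 × 1.00197 = 4.8495 W/m².
N₂O: 0.120 × (√378 − √278) = 0.120 × (19.4422 − 16.6733) = 0.120 × 2.7689 = 0.3323 W/m².
CCl₄: ΔF = 0.00017 × (109 − 2) = 0.00017 × 107 = 0.0182 W/m².
Total ΔF = 4.8495 + 0.3323 + 0.0182 = 5.2000 W/m².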